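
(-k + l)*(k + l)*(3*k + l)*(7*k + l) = -21*k^4 - 10*k^3*l + 20*k^2*l^2 + 10*k*l^3 + l^4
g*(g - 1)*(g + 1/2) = g^3 - g^2/2 - g/2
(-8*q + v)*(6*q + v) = -48*q^2 - 2*q*v + v^2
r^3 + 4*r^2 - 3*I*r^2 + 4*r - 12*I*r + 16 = (r + 4)*(r - 4*I)*(r + I)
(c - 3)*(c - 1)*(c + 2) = c^3 - 2*c^2 - 5*c + 6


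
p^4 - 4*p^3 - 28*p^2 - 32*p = p*(p - 8)*(p + 2)^2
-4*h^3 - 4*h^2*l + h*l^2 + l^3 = (-2*h + l)*(h + l)*(2*h + l)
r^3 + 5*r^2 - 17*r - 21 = (r - 3)*(r + 1)*(r + 7)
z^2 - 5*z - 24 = (z - 8)*(z + 3)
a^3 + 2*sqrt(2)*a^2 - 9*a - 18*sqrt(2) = (a - 3)*(a + 3)*(a + 2*sqrt(2))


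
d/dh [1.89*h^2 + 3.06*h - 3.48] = 3.78*h + 3.06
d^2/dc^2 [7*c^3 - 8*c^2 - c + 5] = 42*c - 16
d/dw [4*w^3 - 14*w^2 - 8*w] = 12*w^2 - 28*w - 8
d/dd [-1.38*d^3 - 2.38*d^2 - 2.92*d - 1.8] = -4.14*d^2 - 4.76*d - 2.92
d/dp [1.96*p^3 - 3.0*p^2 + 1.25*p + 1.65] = 5.88*p^2 - 6.0*p + 1.25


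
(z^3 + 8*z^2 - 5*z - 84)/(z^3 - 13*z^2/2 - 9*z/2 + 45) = 2*(z^2 + 11*z + 28)/(2*z^2 - 7*z - 30)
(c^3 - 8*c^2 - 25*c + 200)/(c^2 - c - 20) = (c^2 - 3*c - 40)/(c + 4)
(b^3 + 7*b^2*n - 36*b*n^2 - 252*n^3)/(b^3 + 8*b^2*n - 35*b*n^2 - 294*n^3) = (b + 6*n)/(b + 7*n)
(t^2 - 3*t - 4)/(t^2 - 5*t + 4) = (t + 1)/(t - 1)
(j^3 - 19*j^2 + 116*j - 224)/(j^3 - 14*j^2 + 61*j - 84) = (j - 8)/(j - 3)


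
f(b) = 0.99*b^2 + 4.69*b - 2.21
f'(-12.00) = -19.07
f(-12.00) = 84.07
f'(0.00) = 4.69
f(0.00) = -2.21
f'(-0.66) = 3.38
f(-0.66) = -4.87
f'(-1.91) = 0.91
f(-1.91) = -7.56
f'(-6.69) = -8.56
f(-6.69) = 10.72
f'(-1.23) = 2.25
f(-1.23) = -6.48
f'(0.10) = 4.89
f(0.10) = -1.73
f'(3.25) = 11.12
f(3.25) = 23.49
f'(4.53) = 13.66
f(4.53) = 39.35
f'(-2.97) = -1.19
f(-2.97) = -7.41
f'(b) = 1.98*b + 4.69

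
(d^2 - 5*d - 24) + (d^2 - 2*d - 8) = 2*d^2 - 7*d - 32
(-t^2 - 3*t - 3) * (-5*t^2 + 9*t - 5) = 5*t^4 + 6*t^3 - 7*t^2 - 12*t + 15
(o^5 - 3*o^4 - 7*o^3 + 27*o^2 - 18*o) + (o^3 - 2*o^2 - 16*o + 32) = o^5 - 3*o^4 - 6*o^3 + 25*o^2 - 34*o + 32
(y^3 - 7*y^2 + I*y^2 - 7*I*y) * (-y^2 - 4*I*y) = -y^5 + 7*y^4 - 5*I*y^4 + 4*y^3 + 35*I*y^3 - 28*y^2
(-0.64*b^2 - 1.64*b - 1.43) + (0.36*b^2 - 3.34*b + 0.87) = -0.28*b^2 - 4.98*b - 0.56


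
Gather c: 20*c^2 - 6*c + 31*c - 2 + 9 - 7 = 20*c^2 + 25*c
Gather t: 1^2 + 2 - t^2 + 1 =4 - t^2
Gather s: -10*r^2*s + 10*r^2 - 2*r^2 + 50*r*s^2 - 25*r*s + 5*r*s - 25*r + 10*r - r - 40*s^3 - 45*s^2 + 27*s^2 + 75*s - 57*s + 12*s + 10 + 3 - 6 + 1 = 8*r^2 - 16*r - 40*s^3 + s^2*(50*r - 18) + s*(-10*r^2 - 20*r + 30) + 8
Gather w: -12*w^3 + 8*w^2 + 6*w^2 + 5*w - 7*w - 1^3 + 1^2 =-12*w^3 + 14*w^2 - 2*w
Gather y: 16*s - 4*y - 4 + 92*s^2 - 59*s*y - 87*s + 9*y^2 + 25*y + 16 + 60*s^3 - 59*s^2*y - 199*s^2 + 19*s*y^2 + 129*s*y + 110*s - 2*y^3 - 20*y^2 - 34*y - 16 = 60*s^3 - 107*s^2 + 39*s - 2*y^3 + y^2*(19*s - 11) + y*(-59*s^2 + 70*s - 13) - 4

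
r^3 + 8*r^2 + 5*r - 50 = (r - 2)*(r + 5)^2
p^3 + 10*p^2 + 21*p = p*(p + 3)*(p + 7)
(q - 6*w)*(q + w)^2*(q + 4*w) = q^4 - 27*q^2*w^2 - 50*q*w^3 - 24*w^4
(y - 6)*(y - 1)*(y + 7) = y^3 - 43*y + 42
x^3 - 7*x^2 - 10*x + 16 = (x - 8)*(x - 1)*(x + 2)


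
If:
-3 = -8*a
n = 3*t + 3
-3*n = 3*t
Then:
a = 3/8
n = 3/4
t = -3/4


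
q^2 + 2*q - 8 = (q - 2)*(q + 4)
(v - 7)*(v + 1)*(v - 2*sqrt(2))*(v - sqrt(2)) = v^4 - 6*v^3 - 3*sqrt(2)*v^3 - 3*v^2 + 18*sqrt(2)*v^2 - 24*v + 21*sqrt(2)*v - 28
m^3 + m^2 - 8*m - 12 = (m - 3)*(m + 2)^2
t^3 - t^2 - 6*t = t*(t - 3)*(t + 2)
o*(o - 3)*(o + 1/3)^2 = o^4 - 7*o^3/3 - 17*o^2/9 - o/3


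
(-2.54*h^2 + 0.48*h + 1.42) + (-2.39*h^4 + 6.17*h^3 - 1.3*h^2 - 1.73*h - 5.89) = -2.39*h^4 + 6.17*h^3 - 3.84*h^2 - 1.25*h - 4.47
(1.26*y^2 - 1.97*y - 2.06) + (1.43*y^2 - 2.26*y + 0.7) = 2.69*y^2 - 4.23*y - 1.36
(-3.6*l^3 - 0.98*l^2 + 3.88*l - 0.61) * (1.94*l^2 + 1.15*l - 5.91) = -6.984*l^5 - 6.0412*l^4 + 27.6762*l^3 + 9.0704*l^2 - 23.6323*l + 3.6051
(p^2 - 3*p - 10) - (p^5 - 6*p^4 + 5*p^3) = -p^5 + 6*p^4 - 5*p^3 + p^2 - 3*p - 10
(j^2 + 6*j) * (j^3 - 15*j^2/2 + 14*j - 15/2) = j^5 - 3*j^4/2 - 31*j^3 + 153*j^2/2 - 45*j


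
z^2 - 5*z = z*(z - 5)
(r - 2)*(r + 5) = r^2 + 3*r - 10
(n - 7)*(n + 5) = n^2 - 2*n - 35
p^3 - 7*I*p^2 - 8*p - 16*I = (p - 4*I)^2*(p + I)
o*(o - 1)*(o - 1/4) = o^3 - 5*o^2/4 + o/4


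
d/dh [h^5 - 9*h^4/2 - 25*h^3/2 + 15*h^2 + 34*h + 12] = 5*h^4 - 18*h^3 - 75*h^2/2 + 30*h + 34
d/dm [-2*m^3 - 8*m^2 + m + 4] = -6*m^2 - 16*m + 1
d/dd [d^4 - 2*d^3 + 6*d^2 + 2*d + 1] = 4*d^3 - 6*d^2 + 12*d + 2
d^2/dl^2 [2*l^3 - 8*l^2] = 12*l - 16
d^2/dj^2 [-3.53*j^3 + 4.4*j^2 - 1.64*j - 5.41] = 8.8 - 21.18*j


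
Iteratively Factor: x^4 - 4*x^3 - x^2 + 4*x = (x - 4)*(x^3 - x) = (x - 4)*(x - 1)*(x^2 + x) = x*(x - 4)*(x - 1)*(x + 1)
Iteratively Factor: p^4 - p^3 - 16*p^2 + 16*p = (p + 4)*(p^3 - 5*p^2 + 4*p) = p*(p + 4)*(p^2 - 5*p + 4) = p*(p - 4)*(p + 4)*(p - 1)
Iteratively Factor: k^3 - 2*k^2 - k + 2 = (k - 1)*(k^2 - k - 2) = (k - 2)*(k - 1)*(k + 1)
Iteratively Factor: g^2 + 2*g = (g)*(g + 2)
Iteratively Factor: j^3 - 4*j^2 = (j)*(j^2 - 4*j) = j*(j - 4)*(j)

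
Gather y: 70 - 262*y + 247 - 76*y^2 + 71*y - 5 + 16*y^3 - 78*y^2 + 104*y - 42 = 16*y^3 - 154*y^2 - 87*y + 270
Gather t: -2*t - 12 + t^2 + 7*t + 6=t^2 + 5*t - 6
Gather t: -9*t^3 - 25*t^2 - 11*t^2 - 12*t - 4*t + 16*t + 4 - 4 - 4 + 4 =-9*t^3 - 36*t^2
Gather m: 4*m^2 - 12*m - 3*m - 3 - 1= 4*m^2 - 15*m - 4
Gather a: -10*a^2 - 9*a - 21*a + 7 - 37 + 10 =-10*a^2 - 30*a - 20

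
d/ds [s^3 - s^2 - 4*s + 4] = 3*s^2 - 2*s - 4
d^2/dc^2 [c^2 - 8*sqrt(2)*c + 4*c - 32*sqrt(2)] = 2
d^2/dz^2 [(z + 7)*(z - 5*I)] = 2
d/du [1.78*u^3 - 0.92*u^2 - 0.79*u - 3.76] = 5.34*u^2 - 1.84*u - 0.79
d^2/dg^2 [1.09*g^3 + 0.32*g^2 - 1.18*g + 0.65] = 6.54*g + 0.64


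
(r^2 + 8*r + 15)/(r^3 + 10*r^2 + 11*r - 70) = (r + 3)/(r^2 + 5*r - 14)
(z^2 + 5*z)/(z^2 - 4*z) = (z + 5)/(z - 4)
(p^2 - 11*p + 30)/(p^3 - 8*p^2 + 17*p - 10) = (p - 6)/(p^2 - 3*p + 2)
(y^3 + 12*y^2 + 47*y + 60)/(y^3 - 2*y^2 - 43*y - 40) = (y^2 + 7*y + 12)/(y^2 - 7*y - 8)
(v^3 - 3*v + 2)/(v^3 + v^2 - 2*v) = (v - 1)/v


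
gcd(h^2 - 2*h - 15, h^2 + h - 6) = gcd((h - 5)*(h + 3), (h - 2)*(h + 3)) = h + 3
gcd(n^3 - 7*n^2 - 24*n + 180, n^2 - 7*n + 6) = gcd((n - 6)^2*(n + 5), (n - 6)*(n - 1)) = n - 6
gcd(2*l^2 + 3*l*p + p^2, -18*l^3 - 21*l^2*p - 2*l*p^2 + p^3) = l + p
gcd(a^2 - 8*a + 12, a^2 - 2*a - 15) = 1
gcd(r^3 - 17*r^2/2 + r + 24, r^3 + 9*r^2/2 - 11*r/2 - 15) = r^2 - r/2 - 3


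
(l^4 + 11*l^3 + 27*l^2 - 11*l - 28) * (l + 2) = l^5 + 13*l^4 + 49*l^3 + 43*l^2 - 50*l - 56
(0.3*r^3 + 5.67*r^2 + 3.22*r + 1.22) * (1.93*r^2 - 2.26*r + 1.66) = 0.579*r^5 + 10.2651*r^4 - 6.1016*r^3 + 4.4896*r^2 + 2.588*r + 2.0252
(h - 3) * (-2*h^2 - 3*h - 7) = -2*h^3 + 3*h^2 + 2*h + 21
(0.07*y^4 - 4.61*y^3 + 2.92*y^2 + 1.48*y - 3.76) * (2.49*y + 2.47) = 0.1743*y^5 - 11.306*y^4 - 4.1159*y^3 + 10.8976*y^2 - 5.7068*y - 9.2872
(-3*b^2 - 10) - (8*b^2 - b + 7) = -11*b^2 + b - 17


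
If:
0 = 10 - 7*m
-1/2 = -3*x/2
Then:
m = 10/7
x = 1/3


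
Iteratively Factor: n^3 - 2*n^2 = (n)*(n^2 - 2*n) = n^2*(n - 2)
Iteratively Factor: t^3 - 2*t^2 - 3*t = (t)*(t^2 - 2*t - 3) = t*(t - 3)*(t + 1)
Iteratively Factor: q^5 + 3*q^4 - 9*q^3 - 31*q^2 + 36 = (q - 3)*(q^4 + 6*q^3 + 9*q^2 - 4*q - 12) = (q - 3)*(q + 2)*(q^3 + 4*q^2 + q - 6) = (q - 3)*(q + 2)*(q + 3)*(q^2 + q - 2) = (q - 3)*(q - 1)*(q + 2)*(q + 3)*(q + 2)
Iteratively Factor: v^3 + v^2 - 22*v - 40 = (v + 4)*(v^2 - 3*v - 10) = (v - 5)*(v + 4)*(v + 2)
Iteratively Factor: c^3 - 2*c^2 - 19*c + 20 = (c - 1)*(c^2 - c - 20) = (c - 1)*(c + 4)*(c - 5)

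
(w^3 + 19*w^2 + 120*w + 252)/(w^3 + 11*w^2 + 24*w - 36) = (w + 7)/(w - 1)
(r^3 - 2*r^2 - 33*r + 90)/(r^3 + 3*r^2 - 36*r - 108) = (r^2 - 8*r + 15)/(r^2 - 3*r - 18)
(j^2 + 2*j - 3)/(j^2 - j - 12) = (j - 1)/(j - 4)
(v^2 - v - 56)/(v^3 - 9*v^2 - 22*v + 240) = (v + 7)/(v^2 - v - 30)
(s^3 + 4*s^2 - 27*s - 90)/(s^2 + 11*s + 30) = (s^2 - 2*s - 15)/(s + 5)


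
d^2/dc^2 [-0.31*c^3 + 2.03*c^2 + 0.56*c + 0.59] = 4.06 - 1.86*c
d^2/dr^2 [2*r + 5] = 0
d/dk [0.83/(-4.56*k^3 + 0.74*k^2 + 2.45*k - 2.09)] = (11.3544*k^2 - 1.2284*k - 2.0335)/(4.56*k^3 - 0.74*k^2 - 2.45*k + 2.09)^2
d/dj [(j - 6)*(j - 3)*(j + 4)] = 3*j^2 - 10*j - 18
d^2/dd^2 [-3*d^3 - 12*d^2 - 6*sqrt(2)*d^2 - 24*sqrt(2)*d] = -18*d - 24 - 12*sqrt(2)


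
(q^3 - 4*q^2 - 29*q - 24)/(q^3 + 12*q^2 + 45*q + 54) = (q^2 - 7*q - 8)/(q^2 + 9*q + 18)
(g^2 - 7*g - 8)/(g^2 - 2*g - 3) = (g - 8)/(g - 3)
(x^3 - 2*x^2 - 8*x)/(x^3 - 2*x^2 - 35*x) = (-x^2 + 2*x + 8)/(-x^2 + 2*x + 35)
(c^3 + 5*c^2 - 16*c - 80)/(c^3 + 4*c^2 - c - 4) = (c^2 + c - 20)/(c^2 - 1)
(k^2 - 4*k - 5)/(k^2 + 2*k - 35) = (k + 1)/(k + 7)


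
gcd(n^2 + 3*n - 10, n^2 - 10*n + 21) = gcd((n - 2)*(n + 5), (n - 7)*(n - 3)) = 1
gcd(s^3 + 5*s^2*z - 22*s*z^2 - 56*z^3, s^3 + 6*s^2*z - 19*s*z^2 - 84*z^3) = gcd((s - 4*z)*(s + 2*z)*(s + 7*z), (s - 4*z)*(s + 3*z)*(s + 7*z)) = -s^2 - 3*s*z + 28*z^2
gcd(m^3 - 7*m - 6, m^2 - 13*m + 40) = 1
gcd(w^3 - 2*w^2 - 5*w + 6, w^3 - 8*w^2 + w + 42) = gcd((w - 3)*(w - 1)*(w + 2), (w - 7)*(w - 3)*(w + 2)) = w^2 - w - 6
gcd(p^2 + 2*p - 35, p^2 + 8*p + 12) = 1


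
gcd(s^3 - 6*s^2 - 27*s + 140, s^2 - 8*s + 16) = s - 4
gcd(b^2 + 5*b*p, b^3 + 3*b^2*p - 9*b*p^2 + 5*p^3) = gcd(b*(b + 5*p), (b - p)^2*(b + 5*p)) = b + 5*p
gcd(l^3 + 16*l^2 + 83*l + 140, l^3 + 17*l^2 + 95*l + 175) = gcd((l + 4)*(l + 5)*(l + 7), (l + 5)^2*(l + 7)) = l^2 + 12*l + 35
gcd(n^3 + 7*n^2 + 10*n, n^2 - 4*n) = n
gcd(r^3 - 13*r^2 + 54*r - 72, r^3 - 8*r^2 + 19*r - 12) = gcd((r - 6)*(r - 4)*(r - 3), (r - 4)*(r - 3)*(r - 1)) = r^2 - 7*r + 12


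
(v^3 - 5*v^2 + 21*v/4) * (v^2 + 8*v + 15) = v^5 + 3*v^4 - 79*v^3/4 - 33*v^2 + 315*v/4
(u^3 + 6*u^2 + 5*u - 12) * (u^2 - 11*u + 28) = u^5 - 5*u^4 - 33*u^3 + 101*u^2 + 272*u - 336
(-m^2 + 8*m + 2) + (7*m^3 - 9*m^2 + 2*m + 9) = 7*m^3 - 10*m^2 + 10*m + 11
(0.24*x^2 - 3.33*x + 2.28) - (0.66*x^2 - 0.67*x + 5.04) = -0.42*x^2 - 2.66*x - 2.76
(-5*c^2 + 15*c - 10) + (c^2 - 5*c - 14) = -4*c^2 + 10*c - 24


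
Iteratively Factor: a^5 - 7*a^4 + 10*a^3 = (a)*(a^4 - 7*a^3 + 10*a^2) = a^2*(a^3 - 7*a^2 + 10*a) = a^3*(a^2 - 7*a + 10) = a^3*(a - 2)*(a - 5)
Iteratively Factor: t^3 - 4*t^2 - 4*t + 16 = (t - 4)*(t^2 - 4) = (t - 4)*(t + 2)*(t - 2)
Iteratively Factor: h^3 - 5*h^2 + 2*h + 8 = (h - 2)*(h^2 - 3*h - 4) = (h - 2)*(h + 1)*(h - 4)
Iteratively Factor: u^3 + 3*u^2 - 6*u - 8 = (u - 2)*(u^2 + 5*u + 4) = (u - 2)*(u + 1)*(u + 4)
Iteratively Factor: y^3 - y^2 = (y - 1)*(y^2) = y*(y - 1)*(y)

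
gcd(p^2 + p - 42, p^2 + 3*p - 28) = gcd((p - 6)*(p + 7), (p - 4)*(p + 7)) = p + 7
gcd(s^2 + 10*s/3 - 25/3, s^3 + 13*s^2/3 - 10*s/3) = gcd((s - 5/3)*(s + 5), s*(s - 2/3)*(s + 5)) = s + 5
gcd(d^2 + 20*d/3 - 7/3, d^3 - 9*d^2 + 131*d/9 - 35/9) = d - 1/3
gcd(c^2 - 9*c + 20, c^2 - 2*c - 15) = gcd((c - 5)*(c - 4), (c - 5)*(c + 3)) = c - 5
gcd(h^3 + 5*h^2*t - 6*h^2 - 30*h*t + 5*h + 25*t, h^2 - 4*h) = 1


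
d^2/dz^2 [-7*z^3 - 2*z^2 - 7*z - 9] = -42*z - 4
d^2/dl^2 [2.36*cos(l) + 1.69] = -2.36*cos(l)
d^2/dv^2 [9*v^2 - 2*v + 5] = 18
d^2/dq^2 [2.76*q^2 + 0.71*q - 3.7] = 5.52000000000000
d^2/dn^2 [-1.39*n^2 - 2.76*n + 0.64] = -2.78000000000000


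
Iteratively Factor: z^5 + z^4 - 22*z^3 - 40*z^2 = (z + 4)*(z^4 - 3*z^3 - 10*z^2) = z*(z + 4)*(z^3 - 3*z^2 - 10*z) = z*(z - 5)*(z + 4)*(z^2 + 2*z) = z*(z - 5)*(z + 2)*(z + 4)*(z)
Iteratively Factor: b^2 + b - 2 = (b + 2)*(b - 1)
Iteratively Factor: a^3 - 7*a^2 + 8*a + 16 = (a + 1)*(a^2 - 8*a + 16) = (a - 4)*(a + 1)*(a - 4)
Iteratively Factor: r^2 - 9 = (r - 3)*(r + 3)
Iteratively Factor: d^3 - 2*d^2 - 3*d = (d)*(d^2 - 2*d - 3) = d*(d + 1)*(d - 3)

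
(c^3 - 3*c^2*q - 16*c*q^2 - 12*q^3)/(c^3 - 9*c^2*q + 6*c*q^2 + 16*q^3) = (c^2 - 4*c*q - 12*q^2)/(c^2 - 10*c*q + 16*q^2)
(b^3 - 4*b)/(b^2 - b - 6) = b*(b - 2)/(b - 3)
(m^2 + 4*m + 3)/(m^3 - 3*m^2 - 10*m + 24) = (m + 1)/(m^2 - 6*m + 8)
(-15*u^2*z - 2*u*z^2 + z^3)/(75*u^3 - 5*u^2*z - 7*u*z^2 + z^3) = z/(-5*u + z)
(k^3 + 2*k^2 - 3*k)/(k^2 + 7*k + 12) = k*(k - 1)/(k + 4)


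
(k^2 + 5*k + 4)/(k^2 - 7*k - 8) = (k + 4)/(k - 8)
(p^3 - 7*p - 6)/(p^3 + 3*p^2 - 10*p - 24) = (p + 1)/(p + 4)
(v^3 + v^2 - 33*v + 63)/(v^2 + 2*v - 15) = (v^2 + 4*v - 21)/(v + 5)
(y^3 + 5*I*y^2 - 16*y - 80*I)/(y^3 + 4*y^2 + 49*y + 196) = (y^2 + y*(-4 + 5*I) - 20*I)/(y^2 + 49)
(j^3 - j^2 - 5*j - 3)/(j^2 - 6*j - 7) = (j^2 - 2*j - 3)/(j - 7)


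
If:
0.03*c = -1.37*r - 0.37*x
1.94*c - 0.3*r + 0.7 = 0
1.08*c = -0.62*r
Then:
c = -0.28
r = 0.50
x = -1.81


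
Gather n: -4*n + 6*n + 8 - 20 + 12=2*n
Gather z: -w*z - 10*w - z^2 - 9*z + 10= -10*w - z^2 + z*(-w - 9) + 10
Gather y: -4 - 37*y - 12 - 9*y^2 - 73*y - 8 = -9*y^2 - 110*y - 24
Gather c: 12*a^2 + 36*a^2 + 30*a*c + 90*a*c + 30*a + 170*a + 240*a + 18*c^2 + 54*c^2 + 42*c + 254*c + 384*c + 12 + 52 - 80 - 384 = 48*a^2 + 440*a + 72*c^2 + c*(120*a + 680) - 400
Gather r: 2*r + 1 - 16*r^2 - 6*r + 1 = -16*r^2 - 4*r + 2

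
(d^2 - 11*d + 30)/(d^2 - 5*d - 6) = (d - 5)/(d + 1)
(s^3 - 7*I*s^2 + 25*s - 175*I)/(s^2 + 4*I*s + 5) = (s^2 - 12*I*s - 35)/(s - I)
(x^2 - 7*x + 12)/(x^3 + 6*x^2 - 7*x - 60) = (x - 4)/(x^2 + 9*x + 20)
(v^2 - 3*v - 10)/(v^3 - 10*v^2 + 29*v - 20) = (v + 2)/(v^2 - 5*v + 4)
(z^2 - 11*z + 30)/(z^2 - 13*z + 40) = (z - 6)/(z - 8)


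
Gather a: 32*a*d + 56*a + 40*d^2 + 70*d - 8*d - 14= a*(32*d + 56) + 40*d^2 + 62*d - 14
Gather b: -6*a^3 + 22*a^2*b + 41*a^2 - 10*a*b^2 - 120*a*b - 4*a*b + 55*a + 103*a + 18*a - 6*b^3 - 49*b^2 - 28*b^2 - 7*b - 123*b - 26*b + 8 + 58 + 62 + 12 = -6*a^3 + 41*a^2 + 176*a - 6*b^3 + b^2*(-10*a - 77) + b*(22*a^2 - 124*a - 156) + 140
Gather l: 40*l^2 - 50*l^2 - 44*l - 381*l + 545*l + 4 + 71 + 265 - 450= -10*l^2 + 120*l - 110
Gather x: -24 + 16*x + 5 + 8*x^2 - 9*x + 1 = 8*x^2 + 7*x - 18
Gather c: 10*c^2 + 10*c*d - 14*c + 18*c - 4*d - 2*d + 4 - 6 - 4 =10*c^2 + c*(10*d + 4) - 6*d - 6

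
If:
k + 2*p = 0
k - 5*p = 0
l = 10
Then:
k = 0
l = 10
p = 0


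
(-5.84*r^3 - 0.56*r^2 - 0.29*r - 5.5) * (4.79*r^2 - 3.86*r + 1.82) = -27.9736*r^5 + 19.86*r^4 - 9.8563*r^3 - 26.2448*r^2 + 20.7022*r - 10.01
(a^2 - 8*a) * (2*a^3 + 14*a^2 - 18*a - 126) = 2*a^5 - 2*a^4 - 130*a^3 + 18*a^2 + 1008*a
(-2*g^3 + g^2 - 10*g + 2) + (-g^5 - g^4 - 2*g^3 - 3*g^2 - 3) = -g^5 - g^4 - 4*g^3 - 2*g^2 - 10*g - 1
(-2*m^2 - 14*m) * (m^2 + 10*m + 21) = -2*m^4 - 34*m^3 - 182*m^2 - 294*m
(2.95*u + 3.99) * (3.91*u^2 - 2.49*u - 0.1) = 11.5345*u^3 + 8.2554*u^2 - 10.2301*u - 0.399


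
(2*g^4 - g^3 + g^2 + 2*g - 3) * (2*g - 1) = 4*g^5 - 4*g^4 + 3*g^3 + 3*g^2 - 8*g + 3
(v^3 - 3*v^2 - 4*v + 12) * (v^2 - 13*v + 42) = v^5 - 16*v^4 + 77*v^3 - 62*v^2 - 324*v + 504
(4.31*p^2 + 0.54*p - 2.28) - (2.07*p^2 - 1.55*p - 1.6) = 2.24*p^2 + 2.09*p - 0.68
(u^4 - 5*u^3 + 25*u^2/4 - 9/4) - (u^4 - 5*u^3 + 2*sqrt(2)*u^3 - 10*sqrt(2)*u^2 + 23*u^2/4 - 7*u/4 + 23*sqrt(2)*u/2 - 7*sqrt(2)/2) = -2*sqrt(2)*u^3 + u^2/2 + 10*sqrt(2)*u^2 - 23*sqrt(2)*u/2 + 7*u/4 - 9/4 + 7*sqrt(2)/2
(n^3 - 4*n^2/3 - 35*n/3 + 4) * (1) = n^3 - 4*n^2/3 - 35*n/3 + 4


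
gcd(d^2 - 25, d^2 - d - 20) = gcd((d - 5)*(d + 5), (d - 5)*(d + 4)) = d - 5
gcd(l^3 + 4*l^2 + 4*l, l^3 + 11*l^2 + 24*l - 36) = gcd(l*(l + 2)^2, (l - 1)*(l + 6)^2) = 1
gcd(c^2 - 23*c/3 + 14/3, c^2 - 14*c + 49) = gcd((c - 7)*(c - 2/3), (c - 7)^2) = c - 7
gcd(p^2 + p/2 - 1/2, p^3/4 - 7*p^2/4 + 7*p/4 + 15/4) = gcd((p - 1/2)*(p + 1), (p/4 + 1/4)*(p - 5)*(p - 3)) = p + 1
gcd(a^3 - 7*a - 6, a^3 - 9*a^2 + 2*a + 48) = a^2 - a - 6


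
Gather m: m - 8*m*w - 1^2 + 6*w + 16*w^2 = m*(1 - 8*w) + 16*w^2 + 6*w - 1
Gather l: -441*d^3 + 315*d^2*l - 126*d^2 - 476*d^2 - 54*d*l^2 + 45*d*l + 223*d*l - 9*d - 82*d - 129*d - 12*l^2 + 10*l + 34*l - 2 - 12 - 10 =-441*d^3 - 602*d^2 - 220*d + l^2*(-54*d - 12) + l*(315*d^2 + 268*d + 44) - 24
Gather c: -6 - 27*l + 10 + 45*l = 18*l + 4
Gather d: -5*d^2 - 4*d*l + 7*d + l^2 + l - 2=-5*d^2 + d*(7 - 4*l) + l^2 + l - 2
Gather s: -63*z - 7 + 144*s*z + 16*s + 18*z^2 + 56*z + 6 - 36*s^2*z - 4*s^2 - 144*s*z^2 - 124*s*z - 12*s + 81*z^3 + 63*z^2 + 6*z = s^2*(-36*z - 4) + s*(-144*z^2 + 20*z + 4) + 81*z^3 + 81*z^2 - z - 1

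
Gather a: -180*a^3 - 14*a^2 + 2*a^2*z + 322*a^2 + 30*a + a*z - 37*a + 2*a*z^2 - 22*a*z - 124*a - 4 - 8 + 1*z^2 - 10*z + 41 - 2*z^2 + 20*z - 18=-180*a^3 + a^2*(2*z + 308) + a*(2*z^2 - 21*z - 131) - z^2 + 10*z + 11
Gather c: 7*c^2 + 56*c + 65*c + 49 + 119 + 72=7*c^2 + 121*c + 240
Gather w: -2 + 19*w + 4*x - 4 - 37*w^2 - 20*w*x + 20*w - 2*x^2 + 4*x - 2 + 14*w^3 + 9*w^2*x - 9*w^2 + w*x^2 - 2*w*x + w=14*w^3 + w^2*(9*x - 46) + w*(x^2 - 22*x + 40) - 2*x^2 + 8*x - 8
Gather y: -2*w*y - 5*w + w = -2*w*y - 4*w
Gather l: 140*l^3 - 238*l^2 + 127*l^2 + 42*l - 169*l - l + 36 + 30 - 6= 140*l^3 - 111*l^2 - 128*l + 60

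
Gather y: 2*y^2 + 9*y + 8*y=2*y^2 + 17*y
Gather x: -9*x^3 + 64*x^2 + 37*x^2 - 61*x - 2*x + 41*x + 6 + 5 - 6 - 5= -9*x^3 + 101*x^2 - 22*x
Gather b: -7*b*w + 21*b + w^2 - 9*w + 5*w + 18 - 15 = b*(21 - 7*w) + w^2 - 4*w + 3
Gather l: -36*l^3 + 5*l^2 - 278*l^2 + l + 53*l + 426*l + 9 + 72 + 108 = -36*l^3 - 273*l^2 + 480*l + 189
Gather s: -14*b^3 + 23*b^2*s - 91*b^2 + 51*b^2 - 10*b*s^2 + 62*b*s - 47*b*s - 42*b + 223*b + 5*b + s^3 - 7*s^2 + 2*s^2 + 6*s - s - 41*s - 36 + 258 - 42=-14*b^3 - 40*b^2 + 186*b + s^3 + s^2*(-10*b - 5) + s*(23*b^2 + 15*b - 36) + 180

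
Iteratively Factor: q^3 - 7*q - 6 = (q - 3)*(q^2 + 3*q + 2) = (q - 3)*(q + 2)*(q + 1)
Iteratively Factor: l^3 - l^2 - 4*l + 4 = (l - 2)*(l^2 + l - 2) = (l - 2)*(l - 1)*(l + 2)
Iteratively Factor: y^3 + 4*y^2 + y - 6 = (y + 2)*(y^2 + 2*y - 3) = (y - 1)*(y + 2)*(y + 3)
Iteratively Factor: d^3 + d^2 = (d + 1)*(d^2) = d*(d + 1)*(d)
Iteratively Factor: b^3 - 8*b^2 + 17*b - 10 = (b - 5)*(b^2 - 3*b + 2) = (b - 5)*(b - 1)*(b - 2)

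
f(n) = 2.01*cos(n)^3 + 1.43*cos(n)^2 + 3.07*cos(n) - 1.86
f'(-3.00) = 0.87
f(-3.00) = -5.45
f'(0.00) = 0.00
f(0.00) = 4.65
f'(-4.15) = -2.76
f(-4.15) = -3.40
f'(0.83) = -5.72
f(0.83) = 1.48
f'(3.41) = 1.57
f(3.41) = -5.29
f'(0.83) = -5.72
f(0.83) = 1.48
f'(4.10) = 2.80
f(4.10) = -3.53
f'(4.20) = 2.72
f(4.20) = -3.26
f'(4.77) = 3.25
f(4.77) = -1.68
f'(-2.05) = 2.69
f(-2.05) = -3.17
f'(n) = -6.03*sin(n)*cos(n)^2 - 2.86*sin(n)*cos(n) - 3.07*sin(n) = (6.03*sin(n)^2 - 2.86*cos(n) - 9.1)*sin(n)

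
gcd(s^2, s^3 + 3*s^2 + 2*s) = s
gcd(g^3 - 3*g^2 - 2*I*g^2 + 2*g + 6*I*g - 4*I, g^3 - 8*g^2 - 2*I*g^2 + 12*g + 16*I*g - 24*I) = g^2 + g*(-2 - 2*I) + 4*I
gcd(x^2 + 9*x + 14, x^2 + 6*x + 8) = x + 2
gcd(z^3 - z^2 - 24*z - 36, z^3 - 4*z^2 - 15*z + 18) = z^2 - 3*z - 18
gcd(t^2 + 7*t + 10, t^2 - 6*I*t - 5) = 1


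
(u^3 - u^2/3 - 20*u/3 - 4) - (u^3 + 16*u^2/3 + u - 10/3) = -17*u^2/3 - 23*u/3 - 2/3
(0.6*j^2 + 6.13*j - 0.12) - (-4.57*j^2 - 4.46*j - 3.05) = 5.17*j^2 + 10.59*j + 2.93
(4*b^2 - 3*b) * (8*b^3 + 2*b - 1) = 32*b^5 - 24*b^4 + 8*b^3 - 10*b^2 + 3*b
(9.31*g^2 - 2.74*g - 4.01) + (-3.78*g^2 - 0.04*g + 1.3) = 5.53*g^2 - 2.78*g - 2.71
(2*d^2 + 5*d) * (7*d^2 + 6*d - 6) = 14*d^4 + 47*d^3 + 18*d^2 - 30*d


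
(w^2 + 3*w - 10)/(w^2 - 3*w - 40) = (w - 2)/(w - 8)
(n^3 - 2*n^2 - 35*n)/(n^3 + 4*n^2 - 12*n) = (n^2 - 2*n - 35)/(n^2 + 4*n - 12)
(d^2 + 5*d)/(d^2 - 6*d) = (d + 5)/(d - 6)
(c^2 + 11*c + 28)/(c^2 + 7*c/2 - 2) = 2*(c + 7)/(2*c - 1)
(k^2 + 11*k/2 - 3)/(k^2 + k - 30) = (k - 1/2)/(k - 5)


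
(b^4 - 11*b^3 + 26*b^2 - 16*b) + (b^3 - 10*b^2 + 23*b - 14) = b^4 - 10*b^3 + 16*b^2 + 7*b - 14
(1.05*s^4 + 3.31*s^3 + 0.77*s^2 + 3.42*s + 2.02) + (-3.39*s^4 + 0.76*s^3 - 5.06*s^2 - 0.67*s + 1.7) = -2.34*s^4 + 4.07*s^3 - 4.29*s^2 + 2.75*s + 3.72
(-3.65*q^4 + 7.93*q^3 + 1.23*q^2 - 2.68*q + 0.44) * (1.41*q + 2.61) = -5.1465*q^5 + 1.6548*q^4 + 22.4316*q^3 - 0.5685*q^2 - 6.3744*q + 1.1484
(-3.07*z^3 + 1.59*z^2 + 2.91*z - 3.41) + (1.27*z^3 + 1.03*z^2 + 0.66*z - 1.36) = -1.8*z^3 + 2.62*z^2 + 3.57*z - 4.77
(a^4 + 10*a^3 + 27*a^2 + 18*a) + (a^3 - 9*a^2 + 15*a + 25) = a^4 + 11*a^3 + 18*a^2 + 33*a + 25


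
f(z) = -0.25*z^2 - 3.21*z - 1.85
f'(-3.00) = -1.71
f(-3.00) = 5.53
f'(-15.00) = 4.29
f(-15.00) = -9.95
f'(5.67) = -6.04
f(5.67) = -28.09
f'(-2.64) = -1.89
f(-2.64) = 4.88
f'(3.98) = -5.20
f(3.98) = -18.59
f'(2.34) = -4.38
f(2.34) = -10.73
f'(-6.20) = -0.11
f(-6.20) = 8.44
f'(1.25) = -3.84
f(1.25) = -6.25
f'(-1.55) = -2.44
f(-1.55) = 2.52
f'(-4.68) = -0.87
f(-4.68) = 7.70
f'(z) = -0.5*z - 3.21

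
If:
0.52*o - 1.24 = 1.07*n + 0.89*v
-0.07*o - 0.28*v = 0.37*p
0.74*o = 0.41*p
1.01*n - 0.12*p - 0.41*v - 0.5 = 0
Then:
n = 0.09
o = 0.47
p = 0.84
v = -1.23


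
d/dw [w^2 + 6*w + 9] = 2*w + 6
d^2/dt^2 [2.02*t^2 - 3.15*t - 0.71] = 4.04000000000000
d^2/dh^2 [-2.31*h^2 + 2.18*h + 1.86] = -4.62000000000000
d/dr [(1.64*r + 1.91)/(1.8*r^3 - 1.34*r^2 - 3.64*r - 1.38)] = (-5.904*r^3 - 8.1164*r^2 + 5.1188*r + 4.6892)/(3.24*r^6 - 4.824*r^5 - 11.3084*r^4 + 4.7872*r^3 + 16.948*r^2 + 10.0464*r + 1.9044)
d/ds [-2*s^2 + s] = 1 - 4*s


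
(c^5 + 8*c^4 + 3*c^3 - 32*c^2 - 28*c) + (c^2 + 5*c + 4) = c^5 + 8*c^4 + 3*c^3 - 31*c^2 - 23*c + 4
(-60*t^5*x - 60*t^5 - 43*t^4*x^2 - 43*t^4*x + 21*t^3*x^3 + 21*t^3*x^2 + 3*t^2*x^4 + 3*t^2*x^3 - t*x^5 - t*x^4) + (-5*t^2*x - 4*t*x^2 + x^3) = -60*t^5*x - 60*t^5 - 43*t^4*x^2 - 43*t^4*x + 21*t^3*x^3 + 21*t^3*x^2 + 3*t^2*x^4 + 3*t^2*x^3 - 5*t^2*x - t*x^5 - t*x^4 - 4*t*x^2 + x^3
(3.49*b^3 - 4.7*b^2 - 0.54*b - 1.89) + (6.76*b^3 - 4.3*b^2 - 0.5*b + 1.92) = 10.25*b^3 - 9.0*b^2 - 1.04*b + 0.03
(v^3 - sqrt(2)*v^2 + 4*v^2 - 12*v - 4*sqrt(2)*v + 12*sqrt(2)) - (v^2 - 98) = v^3 - sqrt(2)*v^2 + 3*v^2 - 12*v - 4*sqrt(2)*v + 12*sqrt(2) + 98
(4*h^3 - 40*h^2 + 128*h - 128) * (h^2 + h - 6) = 4*h^5 - 36*h^4 + 64*h^3 + 240*h^2 - 896*h + 768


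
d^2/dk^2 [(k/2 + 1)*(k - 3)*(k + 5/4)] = 3*k + 1/4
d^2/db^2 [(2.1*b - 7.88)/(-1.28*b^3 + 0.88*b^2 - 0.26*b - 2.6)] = (-20.64384*b^5 + 169.119744*b^4 - 143.871232*b^3 + 136.214016*b^2 - 196.994304*b + 39.963456)/(2.097152*b^9 - 4.325376*b^8 + 4.251648*b^7 + 10.340864*b^6 - 16.708224*b^5 + 11.053536*b^4 + 22.406696*b^3 - 17.31912*b^2 + 5.2728*b + 17.576)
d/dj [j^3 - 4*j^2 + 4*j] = 3*j^2 - 8*j + 4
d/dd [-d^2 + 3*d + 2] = 3 - 2*d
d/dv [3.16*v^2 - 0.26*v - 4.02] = 6.32*v - 0.26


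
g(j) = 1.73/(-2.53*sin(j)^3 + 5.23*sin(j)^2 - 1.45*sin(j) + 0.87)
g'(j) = 1.73*(7.59*sin(j)^2*cos(j) - 10.46*sin(j)*cos(j) + 1.45*cos(j))/(-2.53*sin(j)^3 + 5.23*sin(j)^2 - 1.45*sin(j) + 0.87)^2 = (13.1307*sin(j)^2 - 18.0958*sin(j) + 2.5085)*cos(j)/(2.53*sin(j)^3 - 5.23*sin(j)^2 + 1.45*sin(j) - 0.87)^2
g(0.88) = 1.02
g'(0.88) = -0.80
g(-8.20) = 0.19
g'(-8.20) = -0.13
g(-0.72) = 0.36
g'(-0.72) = 0.65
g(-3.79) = 1.29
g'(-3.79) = 1.60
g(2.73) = 1.79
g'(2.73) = 2.59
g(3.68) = 0.52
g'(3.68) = -1.18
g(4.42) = 0.19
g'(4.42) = -0.11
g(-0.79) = 0.32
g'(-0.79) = 0.52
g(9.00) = 1.76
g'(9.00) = 2.56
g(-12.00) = 1.43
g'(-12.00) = -1.98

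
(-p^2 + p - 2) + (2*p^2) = p^2 + p - 2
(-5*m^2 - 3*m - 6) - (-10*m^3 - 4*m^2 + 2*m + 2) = 10*m^3 - m^2 - 5*m - 8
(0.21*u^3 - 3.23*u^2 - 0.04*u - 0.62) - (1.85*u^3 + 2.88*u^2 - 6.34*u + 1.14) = -1.64*u^3 - 6.11*u^2 + 6.3*u - 1.76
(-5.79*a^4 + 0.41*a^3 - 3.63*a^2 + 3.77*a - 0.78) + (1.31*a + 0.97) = -5.79*a^4 + 0.41*a^3 - 3.63*a^2 + 5.08*a + 0.19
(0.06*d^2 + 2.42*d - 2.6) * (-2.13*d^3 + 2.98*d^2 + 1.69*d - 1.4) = -0.1278*d^5 - 4.9758*d^4 + 12.851*d^3 - 3.7422*d^2 - 7.782*d + 3.64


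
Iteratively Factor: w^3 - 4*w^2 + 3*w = (w - 3)*(w^2 - w) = w*(w - 3)*(w - 1)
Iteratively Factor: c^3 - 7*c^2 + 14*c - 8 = (c - 4)*(c^2 - 3*c + 2) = (c - 4)*(c - 1)*(c - 2)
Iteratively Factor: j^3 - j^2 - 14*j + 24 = (j + 4)*(j^2 - 5*j + 6) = (j - 3)*(j + 4)*(j - 2)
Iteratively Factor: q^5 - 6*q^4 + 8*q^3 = (q)*(q^4 - 6*q^3 + 8*q^2) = q^2*(q^3 - 6*q^2 + 8*q) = q^3*(q^2 - 6*q + 8) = q^3*(q - 2)*(q - 4)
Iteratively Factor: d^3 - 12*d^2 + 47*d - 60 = (d - 3)*(d^2 - 9*d + 20) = (d - 4)*(d - 3)*(d - 5)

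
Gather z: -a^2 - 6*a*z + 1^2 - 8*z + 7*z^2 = -a^2 + 7*z^2 + z*(-6*a - 8) + 1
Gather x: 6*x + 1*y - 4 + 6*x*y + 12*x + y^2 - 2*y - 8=x*(6*y + 18) + y^2 - y - 12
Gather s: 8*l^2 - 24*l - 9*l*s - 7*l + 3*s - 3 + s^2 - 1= 8*l^2 - 31*l + s^2 + s*(3 - 9*l) - 4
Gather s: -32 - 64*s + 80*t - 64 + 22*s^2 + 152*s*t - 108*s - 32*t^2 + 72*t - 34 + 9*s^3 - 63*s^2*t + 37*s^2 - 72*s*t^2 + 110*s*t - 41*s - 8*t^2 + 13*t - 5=9*s^3 + s^2*(59 - 63*t) + s*(-72*t^2 + 262*t - 213) - 40*t^2 + 165*t - 135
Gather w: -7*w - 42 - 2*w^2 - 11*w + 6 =-2*w^2 - 18*w - 36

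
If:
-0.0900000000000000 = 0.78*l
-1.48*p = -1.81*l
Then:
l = -0.12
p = -0.14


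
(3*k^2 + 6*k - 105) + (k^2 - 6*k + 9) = 4*k^2 - 96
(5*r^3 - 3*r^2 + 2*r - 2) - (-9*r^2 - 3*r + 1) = 5*r^3 + 6*r^2 + 5*r - 3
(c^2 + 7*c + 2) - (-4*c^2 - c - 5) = 5*c^2 + 8*c + 7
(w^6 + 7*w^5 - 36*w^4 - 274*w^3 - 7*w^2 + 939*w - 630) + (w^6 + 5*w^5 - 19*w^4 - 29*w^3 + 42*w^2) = 2*w^6 + 12*w^5 - 55*w^4 - 303*w^3 + 35*w^2 + 939*w - 630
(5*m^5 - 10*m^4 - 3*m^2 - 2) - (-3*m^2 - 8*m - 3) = 5*m^5 - 10*m^4 + 8*m + 1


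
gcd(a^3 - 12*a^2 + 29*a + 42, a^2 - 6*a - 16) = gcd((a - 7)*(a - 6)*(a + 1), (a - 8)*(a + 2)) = 1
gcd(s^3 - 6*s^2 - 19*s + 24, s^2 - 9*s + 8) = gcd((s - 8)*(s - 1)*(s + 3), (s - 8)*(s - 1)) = s^2 - 9*s + 8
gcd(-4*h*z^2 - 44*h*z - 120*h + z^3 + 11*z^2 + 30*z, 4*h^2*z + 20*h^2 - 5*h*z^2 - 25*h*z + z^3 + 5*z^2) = -4*h*z - 20*h + z^2 + 5*z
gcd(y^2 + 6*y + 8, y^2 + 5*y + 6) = y + 2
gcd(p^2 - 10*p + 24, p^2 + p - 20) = p - 4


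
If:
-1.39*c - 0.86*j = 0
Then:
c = -0.618705035971223*j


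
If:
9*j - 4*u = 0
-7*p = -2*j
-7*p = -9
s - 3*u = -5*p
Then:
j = 9/2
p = 9/7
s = 1341/56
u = 81/8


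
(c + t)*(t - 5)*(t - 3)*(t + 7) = c*t^3 - c*t^2 - 41*c*t + 105*c + t^4 - t^3 - 41*t^2 + 105*t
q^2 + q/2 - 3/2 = (q - 1)*(q + 3/2)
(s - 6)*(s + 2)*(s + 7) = s^3 + 3*s^2 - 40*s - 84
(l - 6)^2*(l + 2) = l^3 - 10*l^2 + 12*l + 72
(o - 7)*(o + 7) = o^2 - 49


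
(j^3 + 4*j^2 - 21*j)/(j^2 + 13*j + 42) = j*(j - 3)/(j + 6)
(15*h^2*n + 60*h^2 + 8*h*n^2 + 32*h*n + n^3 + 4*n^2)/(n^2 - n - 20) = (15*h^2 + 8*h*n + n^2)/(n - 5)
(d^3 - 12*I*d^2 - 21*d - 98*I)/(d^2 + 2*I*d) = d - 14*I - 49/d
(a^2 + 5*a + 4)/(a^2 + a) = (a + 4)/a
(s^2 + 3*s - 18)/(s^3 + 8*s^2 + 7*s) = (s^2 + 3*s - 18)/(s*(s^2 + 8*s + 7))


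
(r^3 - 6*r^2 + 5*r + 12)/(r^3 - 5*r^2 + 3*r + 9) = (r - 4)/(r - 3)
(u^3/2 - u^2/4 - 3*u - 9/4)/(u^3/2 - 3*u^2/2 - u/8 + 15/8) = 2*(2*u^2 - 3*u - 9)/(4*u^2 - 16*u + 15)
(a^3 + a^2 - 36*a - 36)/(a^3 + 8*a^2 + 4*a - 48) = (a^2 - 5*a - 6)/(a^2 + 2*a - 8)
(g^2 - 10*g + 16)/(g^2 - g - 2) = (g - 8)/(g + 1)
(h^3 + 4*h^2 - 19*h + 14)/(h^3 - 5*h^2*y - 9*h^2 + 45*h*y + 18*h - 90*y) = (h^3 + 4*h^2 - 19*h + 14)/(h^3 - 5*h^2*y - 9*h^2 + 45*h*y + 18*h - 90*y)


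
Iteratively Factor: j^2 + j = (j + 1)*(j)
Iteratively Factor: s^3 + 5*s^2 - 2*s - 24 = (s + 3)*(s^2 + 2*s - 8) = (s - 2)*(s + 3)*(s + 4)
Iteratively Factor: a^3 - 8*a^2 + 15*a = (a - 3)*(a^2 - 5*a) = a*(a - 3)*(a - 5)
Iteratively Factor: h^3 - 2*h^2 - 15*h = (h + 3)*(h^2 - 5*h) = (h - 5)*(h + 3)*(h)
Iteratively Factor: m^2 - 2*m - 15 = (m + 3)*(m - 5)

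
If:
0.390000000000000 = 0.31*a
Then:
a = 1.26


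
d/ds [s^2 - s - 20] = 2*s - 1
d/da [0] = 0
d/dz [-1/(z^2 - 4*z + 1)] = 2*(z - 2)/(z^2 - 4*z + 1)^2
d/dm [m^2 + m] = 2*m + 1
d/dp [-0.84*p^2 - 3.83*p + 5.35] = -1.68*p - 3.83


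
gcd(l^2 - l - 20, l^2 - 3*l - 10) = l - 5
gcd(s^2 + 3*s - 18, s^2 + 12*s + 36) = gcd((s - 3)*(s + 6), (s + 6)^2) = s + 6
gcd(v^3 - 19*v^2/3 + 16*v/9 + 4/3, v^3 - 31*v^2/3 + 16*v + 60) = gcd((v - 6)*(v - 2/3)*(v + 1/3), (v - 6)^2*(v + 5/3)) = v - 6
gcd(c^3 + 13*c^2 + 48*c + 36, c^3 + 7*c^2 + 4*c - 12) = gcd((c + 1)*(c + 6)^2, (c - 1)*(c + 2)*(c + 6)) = c + 6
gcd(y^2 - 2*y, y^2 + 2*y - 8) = y - 2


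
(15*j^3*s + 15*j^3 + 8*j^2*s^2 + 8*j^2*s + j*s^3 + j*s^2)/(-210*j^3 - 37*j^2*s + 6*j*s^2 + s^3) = j*(3*j*s + 3*j + s^2 + s)/(-42*j^2 + j*s + s^2)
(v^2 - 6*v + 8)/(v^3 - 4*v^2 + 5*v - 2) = (v - 4)/(v^2 - 2*v + 1)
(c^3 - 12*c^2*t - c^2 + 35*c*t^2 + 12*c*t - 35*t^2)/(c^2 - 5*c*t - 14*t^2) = (c^2 - 5*c*t - c + 5*t)/(c + 2*t)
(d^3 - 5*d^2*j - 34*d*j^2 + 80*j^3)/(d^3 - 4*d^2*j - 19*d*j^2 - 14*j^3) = (-d^3 + 5*d^2*j + 34*d*j^2 - 80*j^3)/(-d^3 + 4*d^2*j + 19*d*j^2 + 14*j^3)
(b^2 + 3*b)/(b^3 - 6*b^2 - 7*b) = (b + 3)/(b^2 - 6*b - 7)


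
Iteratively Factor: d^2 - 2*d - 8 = (d - 4)*(d + 2)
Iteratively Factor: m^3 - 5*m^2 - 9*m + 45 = (m - 3)*(m^2 - 2*m - 15) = (m - 5)*(m - 3)*(m + 3)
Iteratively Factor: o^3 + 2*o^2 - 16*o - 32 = (o + 4)*(o^2 - 2*o - 8) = (o - 4)*(o + 4)*(o + 2)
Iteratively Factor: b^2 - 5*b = (b)*(b - 5)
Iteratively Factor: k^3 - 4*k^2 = (k)*(k^2 - 4*k) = k*(k - 4)*(k)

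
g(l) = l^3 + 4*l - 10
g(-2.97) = -48.08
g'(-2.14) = 17.74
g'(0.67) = 5.35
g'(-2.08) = 16.98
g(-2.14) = -28.36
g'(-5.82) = 105.62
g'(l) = 3*l^2 + 4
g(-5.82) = -230.42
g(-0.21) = -10.85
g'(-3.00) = 31.00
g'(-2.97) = 30.46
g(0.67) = -7.02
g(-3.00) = -49.00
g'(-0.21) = 4.13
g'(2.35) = 20.57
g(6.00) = 230.00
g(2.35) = 12.38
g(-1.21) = -16.61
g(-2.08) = -27.32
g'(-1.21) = 8.39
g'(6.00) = 112.00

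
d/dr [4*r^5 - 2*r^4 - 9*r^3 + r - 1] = 20*r^4 - 8*r^3 - 27*r^2 + 1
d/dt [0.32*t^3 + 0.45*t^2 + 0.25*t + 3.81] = 0.96*t^2 + 0.9*t + 0.25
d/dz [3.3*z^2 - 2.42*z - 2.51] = 6.6*z - 2.42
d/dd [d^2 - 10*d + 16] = 2*d - 10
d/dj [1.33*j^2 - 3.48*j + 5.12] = 2.66*j - 3.48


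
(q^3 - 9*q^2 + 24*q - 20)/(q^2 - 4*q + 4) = q - 5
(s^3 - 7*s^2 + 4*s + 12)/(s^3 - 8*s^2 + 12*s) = (s + 1)/s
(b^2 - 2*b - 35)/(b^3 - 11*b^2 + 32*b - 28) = (b + 5)/(b^2 - 4*b + 4)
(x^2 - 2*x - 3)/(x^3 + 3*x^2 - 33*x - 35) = (x - 3)/(x^2 + 2*x - 35)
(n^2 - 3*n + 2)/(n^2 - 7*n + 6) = (n - 2)/(n - 6)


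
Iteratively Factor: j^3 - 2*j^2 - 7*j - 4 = (j + 1)*(j^2 - 3*j - 4) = (j + 1)^2*(j - 4)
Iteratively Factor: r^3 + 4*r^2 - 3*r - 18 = (r + 3)*(r^2 + r - 6) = (r - 2)*(r + 3)*(r + 3)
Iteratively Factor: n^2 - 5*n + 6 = (n - 2)*(n - 3)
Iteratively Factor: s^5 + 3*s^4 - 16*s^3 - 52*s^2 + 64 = (s + 2)*(s^4 + s^3 - 18*s^2 - 16*s + 32) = (s + 2)^2*(s^3 - s^2 - 16*s + 16) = (s - 1)*(s + 2)^2*(s^2 - 16) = (s - 4)*(s - 1)*(s + 2)^2*(s + 4)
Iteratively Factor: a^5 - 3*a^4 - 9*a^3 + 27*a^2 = (a - 3)*(a^4 - 9*a^2) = a*(a - 3)*(a^3 - 9*a) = a^2*(a - 3)*(a^2 - 9) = a^2*(a - 3)^2*(a + 3)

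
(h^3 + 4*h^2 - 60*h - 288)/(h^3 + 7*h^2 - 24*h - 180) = (h - 8)/(h - 5)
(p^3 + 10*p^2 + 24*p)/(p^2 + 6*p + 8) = p*(p + 6)/(p + 2)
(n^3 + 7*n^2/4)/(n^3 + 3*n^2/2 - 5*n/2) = n*(4*n + 7)/(2*(2*n^2 + 3*n - 5))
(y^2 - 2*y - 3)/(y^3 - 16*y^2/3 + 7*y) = 3*(y + 1)/(y*(3*y - 7))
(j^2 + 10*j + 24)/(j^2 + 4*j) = (j + 6)/j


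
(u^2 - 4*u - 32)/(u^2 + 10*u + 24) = (u - 8)/(u + 6)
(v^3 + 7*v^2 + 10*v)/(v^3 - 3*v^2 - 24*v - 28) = v*(v + 5)/(v^2 - 5*v - 14)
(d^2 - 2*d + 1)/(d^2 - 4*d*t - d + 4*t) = (1 - d)/(-d + 4*t)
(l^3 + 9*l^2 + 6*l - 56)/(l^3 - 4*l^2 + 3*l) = (l^3 + 9*l^2 + 6*l - 56)/(l*(l^2 - 4*l + 3))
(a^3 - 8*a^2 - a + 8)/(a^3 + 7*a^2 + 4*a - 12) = (a^2 - 7*a - 8)/(a^2 + 8*a + 12)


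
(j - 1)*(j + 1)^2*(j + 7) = j^4 + 8*j^3 + 6*j^2 - 8*j - 7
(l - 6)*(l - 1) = l^2 - 7*l + 6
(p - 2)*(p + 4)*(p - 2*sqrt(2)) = p^3 - 2*sqrt(2)*p^2 + 2*p^2 - 8*p - 4*sqrt(2)*p + 16*sqrt(2)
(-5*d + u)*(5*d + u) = -25*d^2 + u^2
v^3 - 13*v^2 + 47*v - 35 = (v - 7)*(v - 5)*(v - 1)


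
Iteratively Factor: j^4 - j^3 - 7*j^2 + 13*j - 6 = (j - 1)*(j^3 - 7*j + 6) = (j - 2)*(j - 1)*(j^2 + 2*j - 3) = (j - 2)*(j - 1)*(j + 3)*(j - 1)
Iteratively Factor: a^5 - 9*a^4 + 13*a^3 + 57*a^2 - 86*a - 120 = (a - 3)*(a^4 - 6*a^3 - 5*a^2 + 42*a + 40) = (a - 3)*(a + 1)*(a^3 - 7*a^2 + 2*a + 40) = (a - 4)*(a - 3)*(a + 1)*(a^2 - 3*a - 10) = (a - 5)*(a - 4)*(a - 3)*(a + 1)*(a + 2)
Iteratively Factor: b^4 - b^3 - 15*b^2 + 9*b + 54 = (b + 3)*(b^3 - 4*b^2 - 3*b + 18) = (b - 3)*(b + 3)*(b^2 - b - 6) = (b - 3)*(b + 2)*(b + 3)*(b - 3)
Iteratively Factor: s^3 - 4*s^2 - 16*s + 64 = (s - 4)*(s^2 - 16) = (s - 4)*(s + 4)*(s - 4)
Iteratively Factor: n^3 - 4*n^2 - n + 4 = (n - 1)*(n^2 - 3*n - 4) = (n - 4)*(n - 1)*(n + 1)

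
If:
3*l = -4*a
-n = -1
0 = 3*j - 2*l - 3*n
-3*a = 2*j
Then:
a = -18/11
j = 27/11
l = 24/11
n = 1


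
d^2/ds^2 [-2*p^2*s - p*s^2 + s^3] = -2*p + 6*s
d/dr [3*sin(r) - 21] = 3*cos(r)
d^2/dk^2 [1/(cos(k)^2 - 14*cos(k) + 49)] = 2*(-7*cos(k) - cos(2*k) + 2)/(cos(k) - 7)^4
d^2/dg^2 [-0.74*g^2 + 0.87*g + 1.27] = -1.48000000000000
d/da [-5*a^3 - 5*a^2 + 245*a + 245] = -15*a^2 - 10*a + 245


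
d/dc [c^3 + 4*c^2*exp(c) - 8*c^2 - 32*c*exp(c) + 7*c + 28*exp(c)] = 4*c^2*exp(c) + 3*c^2 - 24*c*exp(c) - 16*c - 4*exp(c) + 7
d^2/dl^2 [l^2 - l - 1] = 2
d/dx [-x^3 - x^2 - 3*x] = -3*x^2 - 2*x - 3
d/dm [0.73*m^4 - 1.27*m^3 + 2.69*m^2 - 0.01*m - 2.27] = 2.92*m^3 - 3.81*m^2 + 5.38*m - 0.01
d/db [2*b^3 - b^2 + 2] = 2*b*(3*b - 1)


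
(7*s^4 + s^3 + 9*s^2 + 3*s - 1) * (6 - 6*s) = -42*s^5 + 36*s^4 - 48*s^3 + 36*s^2 + 24*s - 6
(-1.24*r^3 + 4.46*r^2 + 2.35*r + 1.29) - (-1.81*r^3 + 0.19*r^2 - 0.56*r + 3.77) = 0.57*r^3 + 4.27*r^2 + 2.91*r - 2.48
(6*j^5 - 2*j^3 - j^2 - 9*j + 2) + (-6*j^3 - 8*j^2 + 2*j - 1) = 6*j^5 - 8*j^3 - 9*j^2 - 7*j + 1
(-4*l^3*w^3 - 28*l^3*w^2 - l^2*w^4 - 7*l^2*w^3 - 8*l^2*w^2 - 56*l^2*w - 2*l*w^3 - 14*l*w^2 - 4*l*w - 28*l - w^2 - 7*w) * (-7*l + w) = 28*l^4*w^3 + 196*l^4*w^2 + 3*l^3*w^4 + 21*l^3*w^3 + 56*l^3*w^2 + 392*l^3*w - l^2*w^5 - 7*l^2*w^4 + 6*l^2*w^3 + 42*l^2*w^2 + 28*l^2*w + 196*l^2 - 2*l*w^4 - 14*l*w^3 + 3*l*w^2 + 21*l*w - w^3 - 7*w^2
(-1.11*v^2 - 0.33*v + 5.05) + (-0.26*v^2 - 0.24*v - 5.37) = -1.37*v^2 - 0.57*v - 0.32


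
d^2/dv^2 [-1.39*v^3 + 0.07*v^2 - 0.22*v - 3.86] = 0.14 - 8.34*v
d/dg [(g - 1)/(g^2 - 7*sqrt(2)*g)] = (-g^2 + 2*g - 7*sqrt(2))/(g^2*(g^2 - 14*sqrt(2)*g + 98))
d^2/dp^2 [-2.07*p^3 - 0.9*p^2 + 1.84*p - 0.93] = -12.42*p - 1.8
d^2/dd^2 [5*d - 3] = 0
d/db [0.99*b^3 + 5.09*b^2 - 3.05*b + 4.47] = 2.97*b^2 + 10.18*b - 3.05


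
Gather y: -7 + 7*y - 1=7*y - 8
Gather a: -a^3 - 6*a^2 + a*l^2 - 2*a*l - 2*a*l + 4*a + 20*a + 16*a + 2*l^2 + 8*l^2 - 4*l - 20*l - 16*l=-a^3 - 6*a^2 + a*(l^2 - 4*l + 40) + 10*l^2 - 40*l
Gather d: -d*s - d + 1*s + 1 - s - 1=d*(-s - 1)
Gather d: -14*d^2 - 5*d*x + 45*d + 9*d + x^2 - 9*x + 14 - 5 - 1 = -14*d^2 + d*(54 - 5*x) + x^2 - 9*x + 8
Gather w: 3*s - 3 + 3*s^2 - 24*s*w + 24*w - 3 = 3*s^2 + 3*s + w*(24 - 24*s) - 6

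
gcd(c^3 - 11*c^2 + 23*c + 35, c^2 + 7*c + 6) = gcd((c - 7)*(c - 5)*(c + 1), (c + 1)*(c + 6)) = c + 1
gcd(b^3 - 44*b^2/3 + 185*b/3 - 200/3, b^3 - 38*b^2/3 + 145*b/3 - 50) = b^2 - 20*b/3 + 25/3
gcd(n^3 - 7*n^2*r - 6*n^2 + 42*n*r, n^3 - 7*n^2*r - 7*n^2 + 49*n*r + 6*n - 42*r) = -n^2 + 7*n*r + 6*n - 42*r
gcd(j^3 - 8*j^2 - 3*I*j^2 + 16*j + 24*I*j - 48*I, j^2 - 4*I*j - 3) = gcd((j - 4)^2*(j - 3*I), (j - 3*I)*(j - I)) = j - 3*I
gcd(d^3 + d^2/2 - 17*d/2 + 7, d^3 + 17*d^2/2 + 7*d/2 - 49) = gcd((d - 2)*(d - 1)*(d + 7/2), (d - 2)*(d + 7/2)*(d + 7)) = d^2 + 3*d/2 - 7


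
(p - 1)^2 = p^2 - 2*p + 1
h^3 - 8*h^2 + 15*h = h*(h - 5)*(h - 3)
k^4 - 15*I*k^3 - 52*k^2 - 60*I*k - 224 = (k - 8*I)*(k - 7*I)*(k - 2*I)*(k + 2*I)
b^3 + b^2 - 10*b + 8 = (b - 2)*(b - 1)*(b + 4)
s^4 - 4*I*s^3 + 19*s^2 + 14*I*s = s*(s - 7*I)*(s + I)*(s + 2*I)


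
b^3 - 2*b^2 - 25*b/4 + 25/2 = (b - 5/2)*(b - 2)*(b + 5/2)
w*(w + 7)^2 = w^3 + 14*w^2 + 49*w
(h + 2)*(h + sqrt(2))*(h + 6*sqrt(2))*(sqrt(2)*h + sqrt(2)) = sqrt(2)*h^4 + 3*sqrt(2)*h^3 + 14*h^3 + 14*sqrt(2)*h^2 + 42*h^2 + 28*h + 36*sqrt(2)*h + 24*sqrt(2)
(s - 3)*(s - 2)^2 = s^3 - 7*s^2 + 16*s - 12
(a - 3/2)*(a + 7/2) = a^2 + 2*a - 21/4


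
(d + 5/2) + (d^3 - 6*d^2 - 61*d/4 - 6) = d^3 - 6*d^2 - 57*d/4 - 7/2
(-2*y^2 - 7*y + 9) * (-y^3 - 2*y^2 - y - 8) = 2*y^5 + 11*y^4 + 7*y^3 + 5*y^2 + 47*y - 72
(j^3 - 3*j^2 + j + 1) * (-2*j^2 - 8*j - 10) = -2*j^5 - 2*j^4 + 12*j^3 + 20*j^2 - 18*j - 10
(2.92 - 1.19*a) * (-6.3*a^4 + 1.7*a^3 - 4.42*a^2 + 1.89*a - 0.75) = 7.497*a^5 - 20.419*a^4 + 10.2238*a^3 - 15.1555*a^2 + 6.4113*a - 2.19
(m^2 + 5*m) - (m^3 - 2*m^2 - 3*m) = -m^3 + 3*m^2 + 8*m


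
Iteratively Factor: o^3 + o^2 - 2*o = (o + 2)*(o^2 - o) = o*(o + 2)*(o - 1)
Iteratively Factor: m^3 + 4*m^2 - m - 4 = (m - 1)*(m^2 + 5*m + 4) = (m - 1)*(m + 1)*(m + 4)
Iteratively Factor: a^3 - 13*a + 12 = (a + 4)*(a^2 - 4*a + 3) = (a - 1)*(a + 4)*(a - 3)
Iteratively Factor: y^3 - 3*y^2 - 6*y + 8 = (y - 4)*(y^2 + y - 2) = (y - 4)*(y + 2)*(y - 1)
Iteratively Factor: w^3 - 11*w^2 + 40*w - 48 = (w - 4)*(w^2 - 7*w + 12) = (w - 4)*(w - 3)*(w - 4)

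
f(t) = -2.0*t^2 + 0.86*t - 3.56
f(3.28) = -22.26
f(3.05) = -19.54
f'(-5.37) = 22.34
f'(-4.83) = 20.18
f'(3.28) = -12.26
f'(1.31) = -4.38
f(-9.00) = -173.30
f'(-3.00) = 12.86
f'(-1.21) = 5.70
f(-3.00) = -24.14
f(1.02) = -4.76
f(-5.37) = -65.85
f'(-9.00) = 36.86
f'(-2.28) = 9.98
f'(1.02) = -3.22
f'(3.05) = -11.34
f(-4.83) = -54.37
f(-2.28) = -15.92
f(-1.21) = -7.53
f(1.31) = -5.87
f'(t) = 0.86 - 4.0*t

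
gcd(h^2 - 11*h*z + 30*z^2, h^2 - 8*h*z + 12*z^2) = -h + 6*z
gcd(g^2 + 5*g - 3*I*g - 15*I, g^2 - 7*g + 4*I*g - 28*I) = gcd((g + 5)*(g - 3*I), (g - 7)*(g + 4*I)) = 1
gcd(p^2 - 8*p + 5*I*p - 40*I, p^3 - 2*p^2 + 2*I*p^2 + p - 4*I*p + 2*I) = 1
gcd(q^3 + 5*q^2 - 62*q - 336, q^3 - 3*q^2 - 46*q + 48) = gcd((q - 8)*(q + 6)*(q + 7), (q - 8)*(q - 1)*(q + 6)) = q^2 - 2*q - 48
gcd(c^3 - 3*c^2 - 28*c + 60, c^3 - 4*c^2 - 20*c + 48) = c^2 - 8*c + 12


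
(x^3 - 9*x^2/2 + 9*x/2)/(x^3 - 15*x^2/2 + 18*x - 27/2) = x/(x - 3)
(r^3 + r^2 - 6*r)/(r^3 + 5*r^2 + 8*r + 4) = r*(r^2 + r - 6)/(r^3 + 5*r^2 + 8*r + 4)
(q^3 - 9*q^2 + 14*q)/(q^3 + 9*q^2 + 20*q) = (q^2 - 9*q + 14)/(q^2 + 9*q + 20)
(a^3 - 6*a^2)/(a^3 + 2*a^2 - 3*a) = a*(a - 6)/(a^2 + 2*a - 3)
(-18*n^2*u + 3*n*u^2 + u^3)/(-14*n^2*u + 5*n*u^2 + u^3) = (-18*n^2 + 3*n*u + u^2)/(-14*n^2 + 5*n*u + u^2)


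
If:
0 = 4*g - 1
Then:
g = 1/4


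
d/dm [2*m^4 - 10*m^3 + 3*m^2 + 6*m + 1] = 8*m^3 - 30*m^2 + 6*m + 6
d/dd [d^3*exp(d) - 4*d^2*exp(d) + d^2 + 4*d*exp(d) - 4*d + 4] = d^3*exp(d) - d^2*exp(d) - 4*d*exp(d) + 2*d + 4*exp(d) - 4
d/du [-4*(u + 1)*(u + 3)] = -8*u - 16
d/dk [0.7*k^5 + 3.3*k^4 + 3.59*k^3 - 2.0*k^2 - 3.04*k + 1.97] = 3.5*k^4 + 13.2*k^3 + 10.77*k^2 - 4.0*k - 3.04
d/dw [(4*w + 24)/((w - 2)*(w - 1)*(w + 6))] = 4*(3 - 2*w)/(w^4 - 6*w^3 + 13*w^2 - 12*w + 4)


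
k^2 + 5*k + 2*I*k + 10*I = (k + 5)*(k + 2*I)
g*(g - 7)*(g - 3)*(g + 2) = g^4 - 8*g^3 + g^2 + 42*g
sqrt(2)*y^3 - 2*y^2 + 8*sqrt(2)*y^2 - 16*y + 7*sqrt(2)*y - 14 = (y + 7)*(y - sqrt(2))*(sqrt(2)*y + sqrt(2))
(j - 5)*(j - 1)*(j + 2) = j^3 - 4*j^2 - 7*j + 10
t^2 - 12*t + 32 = (t - 8)*(t - 4)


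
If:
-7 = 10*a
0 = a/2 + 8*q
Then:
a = -7/10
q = 7/160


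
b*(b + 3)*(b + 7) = b^3 + 10*b^2 + 21*b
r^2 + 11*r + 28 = (r + 4)*(r + 7)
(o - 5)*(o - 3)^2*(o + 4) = o^4 - 7*o^3 - 5*o^2 + 111*o - 180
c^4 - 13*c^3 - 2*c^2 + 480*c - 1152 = (c - 8)^2*(c - 3)*(c + 6)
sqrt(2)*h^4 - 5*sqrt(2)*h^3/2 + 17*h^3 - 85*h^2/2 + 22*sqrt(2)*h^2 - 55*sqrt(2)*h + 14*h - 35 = (h - 5/2)*(h + sqrt(2))*(h + 7*sqrt(2))*(sqrt(2)*h + 1)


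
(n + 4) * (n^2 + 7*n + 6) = n^3 + 11*n^2 + 34*n + 24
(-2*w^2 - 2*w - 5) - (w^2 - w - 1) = -3*w^2 - w - 4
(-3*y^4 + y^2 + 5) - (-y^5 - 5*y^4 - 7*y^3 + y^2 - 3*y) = y^5 + 2*y^4 + 7*y^3 + 3*y + 5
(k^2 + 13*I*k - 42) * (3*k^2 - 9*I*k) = 3*k^4 + 30*I*k^3 - 9*k^2 + 378*I*k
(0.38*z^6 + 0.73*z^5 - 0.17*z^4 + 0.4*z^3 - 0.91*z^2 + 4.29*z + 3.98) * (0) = 0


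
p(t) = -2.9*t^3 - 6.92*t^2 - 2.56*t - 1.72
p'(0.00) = -2.56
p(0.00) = -1.72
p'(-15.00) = -1752.46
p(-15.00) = 8267.18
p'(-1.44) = -0.67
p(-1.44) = -3.72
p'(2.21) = -75.64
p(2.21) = -72.48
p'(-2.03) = -10.32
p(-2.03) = -0.78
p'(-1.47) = -1.02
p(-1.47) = -3.70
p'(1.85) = -57.94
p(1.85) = -48.50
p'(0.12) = -4.35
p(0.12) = -2.13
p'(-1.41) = -0.34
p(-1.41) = -3.74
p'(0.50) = -11.66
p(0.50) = -5.09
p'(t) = -8.7*t^2 - 13.84*t - 2.56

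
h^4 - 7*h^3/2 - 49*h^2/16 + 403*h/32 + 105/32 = (h - 3)*(h - 5/2)*(h + 1/4)*(h + 7/4)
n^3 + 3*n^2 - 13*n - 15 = (n - 3)*(n + 1)*(n + 5)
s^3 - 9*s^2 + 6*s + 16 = (s - 8)*(s - 2)*(s + 1)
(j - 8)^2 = j^2 - 16*j + 64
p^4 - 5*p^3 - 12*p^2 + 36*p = p*(p - 6)*(p - 2)*(p + 3)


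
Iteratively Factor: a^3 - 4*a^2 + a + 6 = (a - 2)*(a^2 - 2*a - 3) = (a - 3)*(a - 2)*(a + 1)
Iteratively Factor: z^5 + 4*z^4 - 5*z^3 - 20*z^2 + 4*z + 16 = (z + 4)*(z^4 - 5*z^2 + 4) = (z + 1)*(z + 4)*(z^3 - z^2 - 4*z + 4) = (z - 1)*(z + 1)*(z + 4)*(z^2 - 4) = (z - 1)*(z + 1)*(z + 2)*(z + 4)*(z - 2)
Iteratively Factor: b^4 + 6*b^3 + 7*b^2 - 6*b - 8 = (b + 1)*(b^3 + 5*b^2 + 2*b - 8) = (b + 1)*(b + 4)*(b^2 + b - 2) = (b - 1)*(b + 1)*(b + 4)*(b + 2)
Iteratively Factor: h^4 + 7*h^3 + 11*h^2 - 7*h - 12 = (h + 4)*(h^3 + 3*h^2 - h - 3) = (h - 1)*(h + 4)*(h^2 + 4*h + 3) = (h - 1)*(h + 3)*(h + 4)*(h + 1)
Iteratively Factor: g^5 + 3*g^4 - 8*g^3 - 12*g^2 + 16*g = (g)*(g^4 + 3*g^3 - 8*g^2 - 12*g + 16) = g*(g - 1)*(g^3 + 4*g^2 - 4*g - 16) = g*(g - 2)*(g - 1)*(g^2 + 6*g + 8) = g*(g - 2)*(g - 1)*(g + 4)*(g + 2)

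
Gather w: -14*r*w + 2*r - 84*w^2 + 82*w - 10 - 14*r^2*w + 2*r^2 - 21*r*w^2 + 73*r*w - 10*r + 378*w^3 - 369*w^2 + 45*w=2*r^2 - 8*r + 378*w^3 + w^2*(-21*r - 453) + w*(-14*r^2 + 59*r + 127) - 10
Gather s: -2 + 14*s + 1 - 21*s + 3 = 2 - 7*s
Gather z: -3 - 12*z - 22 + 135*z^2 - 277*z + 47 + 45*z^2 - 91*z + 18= 180*z^2 - 380*z + 40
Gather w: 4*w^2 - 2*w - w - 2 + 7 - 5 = 4*w^2 - 3*w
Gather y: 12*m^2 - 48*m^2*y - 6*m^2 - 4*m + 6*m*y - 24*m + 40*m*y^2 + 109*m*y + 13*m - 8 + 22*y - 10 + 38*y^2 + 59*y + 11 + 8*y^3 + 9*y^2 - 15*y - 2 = 6*m^2 - 15*m + 8*y^3 + y^2*(40*m + 47) + y*(-48*m^2 + 115*m + 66) - 9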